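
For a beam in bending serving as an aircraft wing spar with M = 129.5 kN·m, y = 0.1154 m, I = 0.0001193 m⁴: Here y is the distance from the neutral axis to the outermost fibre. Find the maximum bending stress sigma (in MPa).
Model: a beam in bending, so sigma = (M·y) / I.
Convert to SI units:
  M = 129.5 kN·m = 129500 N·m
Substitute:
  sigma = (129500 × 0.1154) / 0.0001193
  sigma = 1.253 × 10⁸ Pa
Convert: sigma = 1.253 × 10⁸ Pa = 125.3 MPa
Final answer: sigma = 125.3 MPa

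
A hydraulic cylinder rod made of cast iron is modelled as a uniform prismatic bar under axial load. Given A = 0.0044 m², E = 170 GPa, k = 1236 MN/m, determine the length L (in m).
Model: a uniform prismatic bar under axial load, so k = (A·E) / L.
Solve for L: L = (A·E) / k.
Convert to SI units:
  E = 170 GPa = 1.7 × 10¹¹ Pa
  k = 1236 MN/m = 1.236 × 10⁹ N/m
Substitute:
  L = (0.0044 × (1.7 × 10¹¹)) / (1.236 × 10⁹)
  L = 0.6052 m
Final answer: L = 0.6052 m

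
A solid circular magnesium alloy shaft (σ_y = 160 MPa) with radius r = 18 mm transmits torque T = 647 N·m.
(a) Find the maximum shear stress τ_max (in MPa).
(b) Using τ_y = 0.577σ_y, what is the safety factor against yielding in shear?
(a) For a solid circular shaft, τ_max = T·r/J with J = π·r^4/2, i.e. τ_max = 2·T / (π·r^3). Convert r = 18 mm = 0.018 m.
  τ_max = (2 × 647) / (π × 0.018^3) = 7.063 × 10⁷ Pa = 70.63 MPa
(b) τ_y = 0.577 × 160 = 92.32 MPa
  SF = τ_y/τ_max = 92.32 / 70.63 = 1.307
Final answer: (a) τ_max = 70.63 MPa, (b) SF = 1.307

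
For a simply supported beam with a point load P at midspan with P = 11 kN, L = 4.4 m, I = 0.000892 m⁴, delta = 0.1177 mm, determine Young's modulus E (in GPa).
Model: a simply supported beam with a point load P at midspan, so delta = (P·L^3) / (48·E·I).
Solve for E: E = (P·L^3) / (48·delta·I).
Convert to SI units:
  P = 11 kN = 11000 N
  delta = 0.1177 mm = 0.0001177 m
Substitute:
  E = (11000 × 4.4^3) / (48 × 0.0001177 × 0.000892)
  E = 1.859 × 10¹¹ Pa
Convert: E = 1.859 × 10¹¹ Pa = 185.9 GPa
Final answer: E = 185.9 GPa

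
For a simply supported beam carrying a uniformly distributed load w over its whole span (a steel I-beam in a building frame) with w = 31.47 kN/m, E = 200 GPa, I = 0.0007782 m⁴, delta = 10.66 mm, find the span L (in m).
Model: a simply supported beam carrying a uniformly distributed load w over its whole span, so delta = (5·w·L^4) / (384·E·I).
Solve for L: L = ((384·delta·E·I) / (5·w))^(1/4).
Convert to SI units:
  w = 31.47 kN/m = 31470 N/m
  E = 200 GPa = 2 × 10¹¹ Pa
  delta = 10.66 mm = 0.01066 m
Substitute:
  L = ((384 × 0.01066 × (2 × 10¹¹) × 0.0007782) / (5 × 31470))^(1/4)
  L = 7.977 m
Final answer: L = 7.977 m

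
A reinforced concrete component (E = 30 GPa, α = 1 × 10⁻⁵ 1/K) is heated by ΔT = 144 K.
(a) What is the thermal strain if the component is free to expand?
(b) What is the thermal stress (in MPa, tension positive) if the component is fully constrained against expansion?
(a) Free thermal strain ε_th = α·ΔT = (1 × 10⁻⁵) × 144 = 0.00144
(b) Fully constrained, the expansion is suppressed, so σ = -E·α·ΔT. Convert E = 30 GPa = 3 × 10¹⁰ Pa.
  σ = -(3 × 10¹⁰) × (1 × 10⁻⁵) × 144 = -4.32 × 10⁷ Pa = -43.2 MPa (compressive)
Final answer: (a) ε_th = 0.00144, (b) σ = -43.2 MPa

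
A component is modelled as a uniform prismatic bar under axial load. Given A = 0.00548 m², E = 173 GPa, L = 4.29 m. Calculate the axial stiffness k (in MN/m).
Model: a uniform prismatic bar under axial load, so k = (A·E) / L.
Convert to SI units:
  E = 173 GPa = 1.73 × 10¹¹ Pa
Substitute:
  k = (0.00548 × (1.73 × 10¹¹)) / 4.29
  k = 2.21 × 10⁸ N/m
Convert: k = 2.21 × 10⁸ N/m = 221 MN/m
Final answer: k = 221 MN/m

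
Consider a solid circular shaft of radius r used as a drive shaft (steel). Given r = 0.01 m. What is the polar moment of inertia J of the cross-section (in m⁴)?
Model: a solid circular shaft of radius r, so J = (π·r^4) / 2.
Substitute:
  J = (π × 0.01^4) / 2
  J = 1.571 × 10⁻⁸ m⁴
Final answer: J = 1.571 × 10⁻⁸ m⁴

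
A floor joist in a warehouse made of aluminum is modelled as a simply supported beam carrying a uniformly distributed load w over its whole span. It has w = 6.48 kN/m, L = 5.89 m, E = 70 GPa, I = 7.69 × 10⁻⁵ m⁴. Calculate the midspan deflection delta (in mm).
Model: a simply supported beam carrying a uniformly distributed load w over its whole span, so delta = (5·w·L^4) / (384·E·I).
Convert to SI units:
  w = 6.48 kN/m = 6480 N/m
  E = 70 GPa = 7 × 10¹⁰ Pa
Substitute:
  delta = (5 × 6480 × 5.89^4) / (384 × (7 × 10¹⁰) × (7.69 × 10⁻⁵))
  delta = 0.01886 m
Convert: delta = 0.01886 m = 18.86 mm
Final answer: delta = 18.86 mm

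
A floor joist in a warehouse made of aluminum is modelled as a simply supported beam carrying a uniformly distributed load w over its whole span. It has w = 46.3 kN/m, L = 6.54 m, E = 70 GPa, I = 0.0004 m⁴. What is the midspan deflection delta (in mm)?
Model: a simply supported beam carrying a uniformly distributed load w over its whole span, so delta = (5·w·L^4) / (384·E·I).
Convert to SI units:
  w = 46.3 kN/m = 46300 N/m
  E = 70 GPa = 7 × 10¹⁰ Pa
Substitute:
  delta = (5 × 46300 × 6.54^4) / (384 × (7 × 10¹⁰) × 0.0004)
  delta = 0.03939 m
Convert: delta = 0.03939 m = 39.39 mm
Final answer: delta = 39.39 mm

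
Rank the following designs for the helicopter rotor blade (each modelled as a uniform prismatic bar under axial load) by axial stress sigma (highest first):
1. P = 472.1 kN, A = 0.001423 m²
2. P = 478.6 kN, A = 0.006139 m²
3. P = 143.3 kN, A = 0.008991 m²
Model: a uniform prismatic bar under axial load, so sigma = P / A (SI units).
  Case 1: sigma = 472100 / 0.001423 = 3.318 × 10⁸ Pa = 331.8 MPa
  Case 2: sigma = 478600 / 0.006139 = 7.796 × 10⁷ Pa = 77.96 MPa
  Case 3: sigma = 143300 / 0.008991 = 1.594 × 10⁷ Pa = 15.94 MPa
Ordering: 331.8 MPa (case 1) > 77.96 MPa (case 2) > 15.94 MPa (case 3)
Final answer: 1, 2, 3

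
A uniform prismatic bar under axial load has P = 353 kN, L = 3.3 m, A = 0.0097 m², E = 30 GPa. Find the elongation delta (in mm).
Model: a uniform prismatic bar under axial load, so delta = (P·L) / (A·E).
Convert to SI units:
  P = 353 kN = 353000 N
  E = 30 GPa = 3 × 10¹⁰ Pa
Substitute:
  delta = (353000 × 3.3) / (0.0097 × (3 × 10¹⁰))
  delta = 0.004003 m
Convert: delta = 0.004003 m = 4.003 mm
Final answer: delta = 4.003 mm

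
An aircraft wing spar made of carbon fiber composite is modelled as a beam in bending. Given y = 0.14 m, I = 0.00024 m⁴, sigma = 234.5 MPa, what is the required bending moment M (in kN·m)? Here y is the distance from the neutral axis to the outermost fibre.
Model: a beam in bending, so sigma = (M·y) / I.
Solve for M: M = (sigma·I) / y.
Convert to SI units:
  sigma = 234.5 MPa = 2.345 × 10⁸ Pa
Substitute:
  M = ((2.345 × 10⁸) × 0.00024) / 0.14
  M = 402000 N·m
Convert: M = 402000 N·m = 402 kN·m
Final answer: M = 402 kN·m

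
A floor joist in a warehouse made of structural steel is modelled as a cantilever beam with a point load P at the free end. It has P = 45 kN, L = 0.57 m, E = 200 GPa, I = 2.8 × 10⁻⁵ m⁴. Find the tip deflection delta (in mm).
Model: a cantilever beam with a point load P at the free end, so delta = (P·L^3) / (3·E·I).
Convert to SI units:
  P = 45 kN = 45000 N
  E = 200 GPa = 2 × 10¹¹ Pa
Substitute:
  delta = (45000 × 0.57^3) / (3 × (2 × 10¹¹) × (2.8 × 10⁻⁵))
  delta = 0.0004961 m
Convert: delta = 0.0004961 m = 0.4961 mm
Final answer: delta = 0.4961 mm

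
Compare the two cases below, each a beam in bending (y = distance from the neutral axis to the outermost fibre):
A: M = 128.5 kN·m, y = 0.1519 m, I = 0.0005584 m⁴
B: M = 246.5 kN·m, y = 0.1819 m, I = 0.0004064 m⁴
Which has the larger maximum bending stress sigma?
Model: a beam in bending (y = distance from the neutral axis to the outermost fibre), so sigma = (M·y) / I (SI units).
  A: sigma = (128500 × 0.1519) / 0.0005584 = 3.496 × 10⁷ Pa = 34.96 MPa
  B: sigma = (246500 × 0.1819) / 0.0004064 = 1.103 × 10⁸ Pa = 110.3 MPa
110.3 MPa > 34.96 MPa, so B is larger.
Final answer: B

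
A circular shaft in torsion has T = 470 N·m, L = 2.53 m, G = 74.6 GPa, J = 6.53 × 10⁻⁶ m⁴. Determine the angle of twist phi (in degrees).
Model: a circular shaft in torsion, so phi = (T·L) / (G·J).
Convert to SI units:
  G = 74.6 GPa = 7.46 × 10¹⁰ Pa
Substitute:
  phi = (470 × 2.53) / ((7.46 × 10¹⁰) × (6.53 × 10⁻⁶))
  phi = 0.002441 rad
Convert to degrees: phi = 0.002441 × 180/π = 0.1399°
Final answer: phi = 0.1399°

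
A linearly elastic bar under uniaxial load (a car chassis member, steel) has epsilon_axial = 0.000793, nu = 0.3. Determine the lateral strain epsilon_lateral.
Model: a linearly elastic bar under uniaxial load, so epsilon_lateral = -nu·epsilon_axial.
Substitute:
  epsilon_lateral = -(0.3 × 0.000793)
  epsilon_lateral = -0.0002379
Final answer: epsilon_lateral = -0.0002379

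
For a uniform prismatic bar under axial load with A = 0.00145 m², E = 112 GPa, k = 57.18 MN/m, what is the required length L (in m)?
Model: a uniform prismatic bar under axial load, so k = (A·E) / L.
Solve for L: L = (A·E) / k.
Convert to SI units:
  E = 112 GPa = 1.12 × 10¹¹ Pa
  k = 57.18 MN/m = 5.718 × 10⁷ N/m
Substitute:
  L = (0.00145 × (1.12 × 10¹¹)) / (5.718 × 10⁷)
  L = 2.84 m
Final answer: L = 2.84 m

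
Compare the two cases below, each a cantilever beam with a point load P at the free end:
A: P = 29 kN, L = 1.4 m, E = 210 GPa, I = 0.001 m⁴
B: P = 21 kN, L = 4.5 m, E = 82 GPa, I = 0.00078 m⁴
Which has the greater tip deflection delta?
Model: a cantilever beam with a point load P at the free end, so delta = (P·L^3) / (3·E·I) (SI units).
  A: delta = (29000 × 1.4^3) / (3 × (2.1 × 10¹¹) × 0.001) = 0.0001263 m = 0.1263 mm
  B: delta = (21000 × 4.5^3) / (3 × (8.2 × 10¹⁰) × 0.00078) = 0.009973 m = 9.973 mm
9.973 mm > 0.1263 mm, so B is larger.
Final answer: B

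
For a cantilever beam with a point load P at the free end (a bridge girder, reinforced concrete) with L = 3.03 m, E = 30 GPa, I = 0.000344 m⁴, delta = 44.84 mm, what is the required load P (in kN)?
Model: a cantilever beam with a point load P at the free end, so delta = (P·L^3) / (3·E·I).
Solve for P: P = (3·delta·E·I) / L^3.
Convert to SI units:
  E = 30 GPa = 3 × 10¹⁰ Pa
  delta = 44.84 mm = 0.04484 m
Substitute:
  P = (3 × 0.04484 × (3 × 10¹⁰) × 0.000344) / 3.03^3
  P = 49900 N
Convert: P = 49900 N = 49.9 kN
Final answer: P = 49.9 kN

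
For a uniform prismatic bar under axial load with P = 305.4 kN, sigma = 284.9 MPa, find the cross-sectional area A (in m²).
Model: a uniform prismatic bar under axial load, so sigma = P / A.
Solve for A: A = P / sigma.
Convert to SI units:
  P = 305.4 kN = 305400 N
  sigma = 284.9 MPa = 2.849 × 10⁸ Pa
Substitute:
  A = 305400 / (2.849 × 10⁸)
  A = 0.001072 m²
Final answer: A = 0.001072 m²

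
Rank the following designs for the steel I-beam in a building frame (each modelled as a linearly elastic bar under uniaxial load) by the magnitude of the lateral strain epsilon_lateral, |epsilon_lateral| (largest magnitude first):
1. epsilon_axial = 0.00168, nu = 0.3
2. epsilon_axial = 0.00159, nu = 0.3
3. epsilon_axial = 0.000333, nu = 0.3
Model: a linearly elastic bar under uniaxial load, so epsilon_lateral = -nu·epsilon_axial (SI units).
  Case 1: epsilon_lateral = -(0.3 × 0.00168) = -0.000504
  Case 2: epsilon_lateral = -(0.3 × 0.00159) = -0.000477
  Case 3: epsilon_lateral = -(0.3 × 0.000333) = -9.99 × 10⁻⁵
Ordering by |epsilon_lateral|: 0.000504 (case 1) > 0.000477 (case 2) > 9.99 × 10⁻⁵ (case 3)
Final answer: 1, 2, 3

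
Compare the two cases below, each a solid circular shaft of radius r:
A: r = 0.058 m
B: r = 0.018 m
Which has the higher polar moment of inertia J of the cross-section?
Model: a solid circular shaft of radius r, so J = (π·r^4) / 2 (SI units).
  A: J = (π × 0.058^4) / 2 = 1.778 × 10⁻⁵ m⁴
  B: J = (π × 0.018^4) / 2 = 1.649 × 10⁻⁷ m⁴
1.778 × 10⁻⁵ m⁴ > 1.649 × 10⁻⁷ m⁴, so A is larger.
Final answer: A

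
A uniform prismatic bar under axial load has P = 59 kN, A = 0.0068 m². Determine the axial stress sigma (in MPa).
Model: a uniform prismatic bar under axial load, so sigma = P / A.
Convert to SI units:
  P = 59 kN = 59000 N
Substitute:
  sigma = 59000 / 0.0068
  sigma = 8.676 × 10⁶ Pa
Convert: sigma = 8.676 × 10⁶ Pa = 8.676 MPa
Final answer: sigma = 8.676 MPa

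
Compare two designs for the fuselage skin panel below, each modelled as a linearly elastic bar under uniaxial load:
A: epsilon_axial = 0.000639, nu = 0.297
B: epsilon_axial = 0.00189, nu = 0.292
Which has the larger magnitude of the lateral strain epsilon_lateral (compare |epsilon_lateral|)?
Model: a linearly elastic bar under uniaxial load, so epsilon_lateral = -nu·epsilon_axial (SI units).
  A: epsilon_lateral = -(0.297 × 0.000639) = -0.0001898
  B: epsilon_lateral = -(0.292 × 0.00189) = -0.0005519
|epsilon_lateral|: A = 0.0001898, B = 0.0005519, so B is larger in magnitude.
Final answer: B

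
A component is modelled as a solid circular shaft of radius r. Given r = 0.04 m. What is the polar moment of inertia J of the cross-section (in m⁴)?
Model: a solid circular shaft of radius r, so J = (π·r^4) / 2.
Substitute:
  J = (π × 0.04^4) / 2
  J = 4.021 × 10⁻⁶ m⁴
Final answer: J = 4.021 × 10⁻⁶ m⁴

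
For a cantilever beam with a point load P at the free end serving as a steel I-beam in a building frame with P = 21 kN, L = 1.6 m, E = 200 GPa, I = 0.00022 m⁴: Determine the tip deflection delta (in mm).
Model: a cantilever beam with a point load P at the free end, so delta = (P·L^3) / (3·E·I).
Convert to SI units:
  P = 21 kN = 21000 N
  E = 200 GPa = 2 × 10¹¹ Pa
Substitute:
  delta = (21000 × 1.6^3) / (3 × (2 × 10¹¹) × 0.00022)
  delta = 0.0006516 m
Convert: delta = 0.0006516 m = 0.6516 mm
Final answer: delta = 0.6516 mm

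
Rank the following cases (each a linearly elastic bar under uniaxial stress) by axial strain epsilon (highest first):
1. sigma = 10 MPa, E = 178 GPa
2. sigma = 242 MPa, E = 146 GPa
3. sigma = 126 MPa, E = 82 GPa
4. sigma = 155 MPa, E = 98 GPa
Model: a linearly elastic bar under uniaxial stress, so epsilon = sigma / E (SI units).
  Case 1: epsilon = (1 × 10⁷) / (1.78 × 10¹¹) = 5.618 × 10⁻⁵
  Case 2: epsilon = (2.42 × 10⁸) / (1.46 × 10¹¹) = 0.001658
  Case 3: epsilon = (1.26 × 10⁸) / (8.2 × 10¹⁰) = 0.001537
  Case 4: epsilon = (1.55 × 10⁸) / (9.8 × 10¹⁰) = 0.001582
Ordering: 0.001658 (case 2) > 0.001582 (case 4) > 0.001537 (case 3) > 5.618 × 10⁻⁵ (case 1)
Final answer: 2, 4, 3, 1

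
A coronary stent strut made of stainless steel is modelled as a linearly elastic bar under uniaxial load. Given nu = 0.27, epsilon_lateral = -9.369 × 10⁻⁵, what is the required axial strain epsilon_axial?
Model: a linearly elastic bar under uniaxial load, so epsilon_lateral = -nu·epsilon_axial.
Solve for epsilon_axial: epsilon_axial = -epsilon_lateral / nu.
Substitute:
  epsilon_axial = -(-9.369 × 10⁻⁵) / 0.27
  epsilon_axial = 0.000347
Final answer: epsilon_axial = 0.000347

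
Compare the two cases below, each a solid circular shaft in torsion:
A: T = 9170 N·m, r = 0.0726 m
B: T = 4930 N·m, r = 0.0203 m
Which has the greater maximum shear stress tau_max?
Model: a solid circular shaft in torsion, so tau_max = (2·T) / (π·r^3) (SI units).
  A: tau_max = (2 × 9170) / (π × 0.0726^3) = 1.526 × 10⁷ Pa = 15.26 MPa
  B: tau_max = (2 × 4930) / (π × 0.0203^3) = 3.752 × 10⁸ Pa = 375.2 MPa
375.2 MPa > 15.26 MPa, so B is larger.
Final answer: B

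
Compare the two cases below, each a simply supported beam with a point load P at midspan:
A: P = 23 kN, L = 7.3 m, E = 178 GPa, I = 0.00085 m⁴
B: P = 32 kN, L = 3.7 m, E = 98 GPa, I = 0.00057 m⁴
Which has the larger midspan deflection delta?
Model: a simply supported beam with a point load P at midspan, so delta = (P·L^3) / (48·E·I) (SI units).
  A: delta = (23000 × 7.3^3) / (48 × (1.78 × 10¹¹) × 0.00085) = 0.001232 m = 1.232 mm
  B: delta = (32000 × 3.7^3) / (48 × (9.8 × 10¹⁰) × 0.00057) = 0.0006045 m = 0.6045 mm
1.232 mm > 0.6045 mm, so A is larger.
Final answer: A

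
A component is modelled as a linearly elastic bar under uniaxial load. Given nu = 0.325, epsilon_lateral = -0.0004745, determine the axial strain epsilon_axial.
Model: a linearly elastic bar under uniaxial load, so epsilon_lateral = -nu·epsilon_axial.
Solve for epsilon_axial: epsilon_axial = -epsilon_lateral / nu.
Substitute:
  epsilon_axial = -(-0.0004745) / 0.325
  epsilon_axial = 0.00146
Final answer: epsilon_axial = 0.00146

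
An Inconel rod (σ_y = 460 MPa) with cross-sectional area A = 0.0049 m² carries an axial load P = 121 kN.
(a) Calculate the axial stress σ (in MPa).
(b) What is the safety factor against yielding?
(a) Axial stress σ = P/A. Convert P = 121 kN = 121000 N.
  σ = 121000 / 0.0049 = 2.469 × 10⁷ Pa = 24.69 MPa
(b) Safety factor SF = σ_y/σ = 460 / 24.69 = 18.63
Final answer: (a) σ = 24.69 MPa, (b) SF = 18.63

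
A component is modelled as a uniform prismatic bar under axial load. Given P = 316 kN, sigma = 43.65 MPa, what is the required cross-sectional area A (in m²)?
Model: a uniform prismatic bar under axial load, so sigma = P / A.
Solve for A: A = P / sigma.
Convert to SI units:
  P = 316 kN = 316000 N
  sigma = 43.65 MPa = 4.365 × 10⁷ Pa
Substitute:
  A = 316000 / (4.365 × 10⁷)
  A = 0.007239 m²
Final answer: A = 0.007239 m²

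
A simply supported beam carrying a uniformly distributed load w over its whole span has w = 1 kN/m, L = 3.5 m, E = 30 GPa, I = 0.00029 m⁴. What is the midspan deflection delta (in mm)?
Model: a simply supported beam carrying a uniformly distributed load w over its whole span, so delta = (5·w·L^4) / (384·E·I).
Convert to SI units:
  w = 1 kN/m = 1000 N/m
  E = 30 GPa = 3 × 10¹⁰ Pa
Substitute:
  delta = (5 × 1000 × 3.5^4) / (384 × (3 × 10¹⁰) × 0.00029)
  delta = 0.0002246 m
Convert: delta = 0.0002246 m = 0.2246 mm
Final answer: delta = 0.2246 mm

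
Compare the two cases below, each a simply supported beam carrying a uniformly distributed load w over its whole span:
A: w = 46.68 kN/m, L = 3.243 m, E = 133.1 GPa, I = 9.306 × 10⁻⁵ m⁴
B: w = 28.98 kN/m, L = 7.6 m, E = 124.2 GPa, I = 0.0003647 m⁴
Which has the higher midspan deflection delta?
Model: a simply supported beam carrying a uniformly distributed load w over its whole span, so delta = (5·w·L^4) / (384·E·I) (SI units).
  A: delta = (5 × 46680 × 3.243^4) / (384 × (1.331 × 10¹¹) × (9.306 × 10⁻⁵)) = 0.005428 m = 5.428 mm
  B: delta = (5 × 28980 × 7.6^4) / (384 × (1.242 × 10¹¹) × 0.0003647) = 0.02779 m = 27.79 mm
27.79 mm > 5.428 mm, so B is larger.
Final answer: B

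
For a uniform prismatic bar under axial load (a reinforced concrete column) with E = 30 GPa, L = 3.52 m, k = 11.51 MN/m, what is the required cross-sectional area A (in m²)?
Model: a uniform prismatic bar under axial load, so k = (A·E) / L.
Solve for A: A = (k·L) / E.
Convert to SI units:
  E = 30 GPa = 3 × 10¹⁰ Pa
  k = 11.51 MN/m = 1.151 × 10⁷ N/m
Substitute:
  A = ((1.151 × 10⁷) × 3.52) / (3 × 10¹⁰)
  A = 0.001351 m²
Final answer: A = 0.001351 m²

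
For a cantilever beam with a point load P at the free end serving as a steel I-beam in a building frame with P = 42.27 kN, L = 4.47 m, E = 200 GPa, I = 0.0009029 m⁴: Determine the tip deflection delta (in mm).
Model: a cantilever beam with a point load P at the free end, so delta = (P·L^3) / (3·E·I).
Convert to SI units:
  P = 42.27 kN = 42270 N
  E = 200 GPa = 2 × 10¹¹ Pa
Substitute:
  delta = (42270 × 4.47^3) / (3 × (2 × 10¹¹) × 0.0009029)
  delta = 0.006969 m
Convert: delta = 0.006969 m = 6.969 mm
Final answer: delta = 6.969 mm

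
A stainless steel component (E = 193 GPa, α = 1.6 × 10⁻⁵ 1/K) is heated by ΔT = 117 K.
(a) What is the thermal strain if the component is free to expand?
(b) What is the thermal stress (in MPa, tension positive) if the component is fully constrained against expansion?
(a) Free thermal strain ε_th = α·ΔT = (1.6 × 10⁻⁵) × 117 = 0.001872
(b) Fully constrained, the expansion is suppressed, so σ = -E·α·ΔT. Convert E = 193 GPa = 1.93 × 10¹¹ Pa.
  σ = -(1.93 × 10¹¹) × (1.6 × 10⁻⁵) × 117 = -3.613 × 10⁸ Pa = -361.3 MPa (compressive)
Final answer: (a) ε_th = 0.001872, (b) σ = -361.3 MPa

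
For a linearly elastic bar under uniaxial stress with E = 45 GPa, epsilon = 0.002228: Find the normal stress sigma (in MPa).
Model: a linearly elastic bar under uniaxial stress, so sigma = E·epsilon.
Convert to SI units:
  E = 45 GPa = 4.5 × 10¹⁰ Pa
Substitute:
  sigma = (4.5 × 10¹⁰) × 0.002228
  sigma = 1.003 × 10⁸ Pa
Convert: sigma = 1.003 × 10⁸ Pa = 100.3 MPa
Final answer: sigma = 100.3 MPa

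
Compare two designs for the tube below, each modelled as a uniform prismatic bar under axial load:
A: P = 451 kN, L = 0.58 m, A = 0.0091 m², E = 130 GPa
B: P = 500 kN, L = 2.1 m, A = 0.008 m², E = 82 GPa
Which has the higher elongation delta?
Model: a uniform prismatic bar under axial load, so delta = (P·L) / (A·E) (SI units).
  A: delta = (451000 × 0.58) / (0.0091 × (1.3 × 10¹¹)) = 0.0002211 m = 0.2211 mm
  B: delta = (500000 × 2.1) / (0.008 × (8.2 × 10¹⁰)) = 0.001601 m = 1.601 mm
1.601 mm > 0.2211 mm, so B is larger.
Final answer: B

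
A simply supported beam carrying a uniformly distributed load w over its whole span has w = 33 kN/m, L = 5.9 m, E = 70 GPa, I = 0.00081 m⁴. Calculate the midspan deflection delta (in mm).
Model: a simply supported beam carrying a uniformly distributed load w over its whole span, so delta = (5·w·L^4) / (384·E·I).
Convert to SI units:
  w = 33 kN/m = 33000 N/m
  E = 70 GPa = 7 × 10¹⁰ Pa
Substitute:
  delta = (5 × 33000 × 5.9^4) / (384 × (7 × 10¹⁰) × 0.00081)
  delta = 0.009183 m
Convert: delta = 0.009183 m = 9.183 mm
Final answer: delta = 9.183 mm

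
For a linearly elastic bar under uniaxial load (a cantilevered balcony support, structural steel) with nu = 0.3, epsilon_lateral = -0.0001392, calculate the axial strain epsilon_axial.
Model: a linearly elastic bar under uniaxial load, so epsilon_lateral = -nu·epsilon_axial.
Solve for epsilon_axial: epsilon_axial = -epsilon_lateral / nu.
Substitute:
  epsilon_axial = -(-0.0001392) / 0.3
  epsilon_axial = 0.000464
Final answer: epsilon_axial = 0.000464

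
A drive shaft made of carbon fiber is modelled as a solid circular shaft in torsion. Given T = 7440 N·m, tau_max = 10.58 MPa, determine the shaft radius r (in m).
Model: a solid circular shaft in torsion, so tau_max = (2·T) / (π·r^3).
Solve for r: r = ((2·T) / (π·tau_max))^(1/3).
Convert to SI units:
  tau_max = 10.58 MPa = 1.058 × 10⁷ Pa
Substitute:
  r = ((2 × 7440) / (π × (1.058 × 10⁷)))^(1/3)
  r = 0.0765 m
Final answer: r = 0.0765 m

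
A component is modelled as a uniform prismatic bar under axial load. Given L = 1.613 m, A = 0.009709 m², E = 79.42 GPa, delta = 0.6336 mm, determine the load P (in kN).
Model: a uniform prismatic bar under axial load, so delta = (P·L) / (A·E).
Solve for P: P = (delta·A·E) / L.
Convert to SI units:
  E = 79.42 GPa = 7.942 × 10¹⁰ Pa
  delta = 0.6336 mm = 0.0006336 m
Substitute:
  P = (0.0006336 × 0.009709 × (7.942 × 10¹⁰)) / 1.613
  P = 302900 N
Convert: P = 302900 N = 302.9 kN
Final answer: P = 302.9 kN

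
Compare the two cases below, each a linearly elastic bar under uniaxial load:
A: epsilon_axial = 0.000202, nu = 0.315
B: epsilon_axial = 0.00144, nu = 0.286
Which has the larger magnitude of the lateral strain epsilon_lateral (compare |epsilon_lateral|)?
Model: a linearly elastic bar under uniaxial load, so epsilon_lateral = -nu·epsilon_axial (SI units).
  A: epsilon_lateral = -(0.315 × 0.000202) = -6.363 × 10⁻⁵
  B: epsilon_lateral = -(0.286 × 0.00144) = -0.0004118
|epsilon_lateral|: A = 6.363 × 10⁻⁵, B = 0.0004118, so B is larger in magnitude.
Final answer: B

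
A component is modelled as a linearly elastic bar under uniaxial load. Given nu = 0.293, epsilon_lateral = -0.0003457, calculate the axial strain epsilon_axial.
Model: a linearly elastic bar under uniaxial load, so epsilon_lateral = -nu·epsilon_axial.
Solve for epsilon_axial: epsilon_axial = -epsilon_lateral / nu.
Substitute:
  epsilon_axial = -(-0.0003457) / 0.293
  epsilon_axial = 0.00118
Final answer: epsilon_axial = 0.00118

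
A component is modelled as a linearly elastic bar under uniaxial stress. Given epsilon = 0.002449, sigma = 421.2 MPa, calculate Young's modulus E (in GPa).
Model: a linearly elastic bar under uniaxial stress, so sigma = E·epsilon.
Solve for E: E = sigma / epsilon.
Convert to SI units:
  sigma = 421.2 MPa = 4.212 × 10⁸ Pa
Substitute:
  E = (4.212 × 10⁸) / 0.002449
  E = 1.72 × 10¹¹ Pa
Convert: E = 1.72 × 10¹¹ Pa = 172 GPa
Final answer: E = 172 GPa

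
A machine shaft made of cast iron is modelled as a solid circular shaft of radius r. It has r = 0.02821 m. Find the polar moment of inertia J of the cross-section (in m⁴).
Model: a solid circular shaft of radius r, so J = (π·r^4) / 2.
Substitute:
  J = (π × 0.02821^4) / 2
  J = 9.948 × 10⁻⁷ m⁴
Final answer: J = 9.948 × 10⁻⁷ m⁴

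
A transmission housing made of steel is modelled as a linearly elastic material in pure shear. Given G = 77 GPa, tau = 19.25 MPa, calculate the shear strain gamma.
Model: a linearly elastic material in pure shear, so tau = G·gamma.
Solve for gamma: gamma = tau / G.
Convert to SI units:
  G = 77 GPa = 7.7 × 10¹⁰ Pa
  tau = 19.25 MPa = 1.925 × 10⁷ Pa
Substitute:
  gamma = (1.925 × 10⁷) / (7.7 × 10¹⁰)
  gamma = 0.00025
Final answer: gamma = 0.00025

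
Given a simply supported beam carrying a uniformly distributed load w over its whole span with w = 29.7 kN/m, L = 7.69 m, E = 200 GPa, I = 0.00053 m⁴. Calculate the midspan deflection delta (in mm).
Model: a simply supported beam carrying a uniformly distributed load w over its whole span, so delta = (5·w·L^4) / (384·E·I).
Convert to SI units:
  w = 29.7 kN/m = 29700 N/m
  E = 200 GPa = 2 × 10¹¹ Pa
Substitute:
  delta = (5 × 29700 × 7.69^4) / (384 × (2 × 10¹¹) × 0.00053)
  delta = 0.01276 m
Convert: delta = 0.01276 m = 12.76 mm
Final answer: delta = 12.76 mm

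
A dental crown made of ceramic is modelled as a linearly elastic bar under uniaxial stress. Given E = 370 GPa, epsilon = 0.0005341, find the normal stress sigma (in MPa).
Model: a linearly elastic bar under uniaxial stress, so epsilon = sigma / E.
Solve for sigma: sigma = epsilon·E.
Convert to SI units:
  E = 370 GPa = 3.7 × 10¹¹ Pa
Substitute:
  sigma = 0.0005341 × (3.7 × 10¹¹)
  sigma = 1.976 × 10⁸ Pa
Convert: sigma = 1.976 × 10⁸ Pa = 197.6 MPa
Final answer: sigma = 197.6 MPa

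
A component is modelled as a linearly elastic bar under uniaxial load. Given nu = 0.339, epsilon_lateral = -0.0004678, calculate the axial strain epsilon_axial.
Model: a linearly elastic bar under uniaxial load, so epsilon_lateral = -nu·epsilon_axial.
Solve for epsilon_axial: epsilon_axial = -epsilon_lateral / nu.
Substitute:
  epsilon_axial = -(-0.0004678) / 0.339
  epsilon_axial = 0.00138
Final answer: epsilon_axial = 0.00138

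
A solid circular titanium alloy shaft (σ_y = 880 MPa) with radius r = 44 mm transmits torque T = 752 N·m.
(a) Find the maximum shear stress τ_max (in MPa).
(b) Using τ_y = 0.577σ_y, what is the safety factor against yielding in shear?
(a) For a solid circular shaft, τ_max = T·r/J with J = π·r^4/2, i.e. τ_max = 2·T / (π·r^3). Convert r = 44 mm = 0.044 m.
  τ_max = (2 × 752) / (π × 0.044^3) = 5.62 × 10⁶ Pa = 5.62 MPa
(b) τ_y = 0.577 × 880 = 507.76 MPa
  SF = τ_y/τ_max = 507.76 / 5.62 = 90.35
Final answer: (a) τ_max = 5.62 MPa, (b) SF = 90.35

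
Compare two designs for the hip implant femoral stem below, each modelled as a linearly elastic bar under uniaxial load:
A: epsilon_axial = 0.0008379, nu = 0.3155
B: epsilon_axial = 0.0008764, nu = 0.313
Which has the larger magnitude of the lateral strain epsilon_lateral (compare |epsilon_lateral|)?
Model: a linearly elastic bar under uniaxial load, so epsilon_lateral = -nu·epsilon_axial (SI units).
  A: epsilon_lateral = -(0.3155 × 0.0008379) = -0.0002644
  B: epsilon_lateral = -(0.313 × 0.0008764) = -0.0002743
|epsilon_lateral|: A = 0.0002644, B = 0.0002743, so B is larger in magnitude.
Final answer: B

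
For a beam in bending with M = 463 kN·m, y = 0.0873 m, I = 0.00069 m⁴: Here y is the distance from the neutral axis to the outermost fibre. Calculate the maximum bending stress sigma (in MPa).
Model: a beam in bending, so sigma = (M·y) / I.
Convert to SI units:
  M = 463 kN·m = 463000 N·m
Substitute:
  sigma = (463000 × 0.0873) / 0.00069
  sigma = 5.858 × 10⁷ Pa
Convert: sigma = 5.858 × 10⁷ Pa = 58.58 MPa
Final answer: sigma = 58.58 MPa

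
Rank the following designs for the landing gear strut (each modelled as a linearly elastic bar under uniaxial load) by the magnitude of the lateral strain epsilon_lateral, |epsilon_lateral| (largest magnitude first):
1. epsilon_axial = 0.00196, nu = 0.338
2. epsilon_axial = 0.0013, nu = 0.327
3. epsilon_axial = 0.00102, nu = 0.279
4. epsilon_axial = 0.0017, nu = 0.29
Model: a linearly elastic bar under uniaxial load, so epsilon_lateral = -nu·epsilon_axial (SI units).
  Case 1: epsilon_lateral = -(0.338 × 0.00196) = -0.0006625
  Case 2: epsilon_lateral = -(0.327 × 0.0013) = -0.0004251
  Case 3: epsilon_lateral = -(0.279 × 0.00102) = -0.0002846
  Case 4: epsilon_lateral = -(0.29 × 0.0017) = -0.000493
Ordering by |epsilon_lateral|: 0.0006625 (case 1) > 0.000493 (case 4) > 0.0004251 (case 2) > 0.0002846 (case 3)
Final answer: 1, 4, 2, 3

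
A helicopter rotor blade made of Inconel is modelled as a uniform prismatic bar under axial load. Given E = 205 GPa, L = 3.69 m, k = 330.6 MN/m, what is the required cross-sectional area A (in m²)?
Model: a uniform prismatic bar under axial load, so k = (A·E) / L.
Solve for A: A = (k·L) / E.
Convert to SI units:
  E = 205 GPa = 2.05 × 10¹¹ Pa
  k = 330.6 MN/m = 3.306 × 10⁸ N/m
Substitute:
  A = ((3.306 × 10⁸) × 3.69) / (2.05 × 10¹¹)
  A = 0.005951 m²
Final answer: A = 0.005951 m²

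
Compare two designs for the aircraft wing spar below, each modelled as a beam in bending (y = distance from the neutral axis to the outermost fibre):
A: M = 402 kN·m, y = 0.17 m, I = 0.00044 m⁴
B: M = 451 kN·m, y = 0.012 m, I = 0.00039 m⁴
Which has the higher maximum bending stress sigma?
Model: a beam in bending (y = distance from the neutral axis to the outermost fibre), so sigma = (M·y) / I (SI units).
  A: sigma = (402000 × 0.17) / 0.00044 = 1.553 × 10⁸ Pa = 155.3 MPa
  B: sigma = (451000 × 0.012) / 0.00039 = 1.388 × 10⁷ Pa = 13.88 MPa
155.3 MPa > 13.88 MPa, so A is larger.
Final answer: A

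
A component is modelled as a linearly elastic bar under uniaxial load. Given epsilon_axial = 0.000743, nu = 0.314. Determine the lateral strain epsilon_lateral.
Model: a linearly elastic bar under uniaxial load, so epsilon_lateral = -nu·epsilon_axial.
Substitute:
  epsilon_lateral = -(0.314 × 0.000743)
  epsilon_lateral = -0.0002333
Final answer: epsilon_lateral = -0.0002333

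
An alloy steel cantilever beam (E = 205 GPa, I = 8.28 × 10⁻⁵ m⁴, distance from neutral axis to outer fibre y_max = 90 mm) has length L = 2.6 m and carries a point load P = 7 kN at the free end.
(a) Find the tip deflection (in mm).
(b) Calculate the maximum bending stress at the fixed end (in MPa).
(a) Tip deflection of a cantilever with an end point load: δ = P·L^3 / (3·E·I). Convert P = 7 kN = 7000 N, E = 205 GPa = 2.05 × 10¹¹ Pa.
  δ = (7000 × 2.6^3) / (3 × (2.05 × 10¹¹) × (8.28 × 10⁻⁵)) = 0.002416 m = 2.416 mm
(b) Maximum bending moment at the fixed end: M = P·L = 7000 × 2.6 = 18200 N·m. Convert y_max = 90 mm = 0.09 m.
  σ = M·y_max / I = (18200 × 0.09) / (8.28 × 10⁻⁵) = 1.978 × 10⁷ Pa = 19.78 MPa
Final answer: (a) δ = 2.416 mm, (b) σ = 19.78 MPa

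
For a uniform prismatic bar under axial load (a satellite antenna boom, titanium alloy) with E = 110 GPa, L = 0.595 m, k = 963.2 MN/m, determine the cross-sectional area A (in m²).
Model: a uniform prismatic bar under axial load, so k = (A·E) / L.
Solve for A: A = (k·L) / E.
Convert to SI units:
  E = 110 GPa = 1.1 × 10¹¹ Pa
  k = 963.2 MN/m = 9.632 × 10⁸ N/m
Substitute:
  A = ((9.632 × 10⁸) × 0.595) / (1.1 × 10¹¹)
  A = 0.00521 m²
Final answer: A = 0.00521 m²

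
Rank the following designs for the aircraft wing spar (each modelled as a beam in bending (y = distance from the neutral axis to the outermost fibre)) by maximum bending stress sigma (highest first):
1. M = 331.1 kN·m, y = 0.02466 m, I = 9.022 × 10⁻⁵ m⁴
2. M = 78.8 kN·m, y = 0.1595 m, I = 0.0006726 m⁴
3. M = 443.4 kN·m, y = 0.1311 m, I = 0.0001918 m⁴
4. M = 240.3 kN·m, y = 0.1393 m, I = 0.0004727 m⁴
Model: a beam in bending (y = distance from the neutral axis to the outermost fibre), so sigma = (M·y) / I (SI units).
  Case 1: sigma = (331100 × 0.02466) / (9.022 × 10⁻⁵) = 9.05 × 10⁷ Pa = 90.5 MPa
  Case 2: sigma = (78800 × 0.1595) / 0.0006726 = 1.869 × 10⁷ Pa = 18.69 MPa
  Case 3: sigma = (443400 × 0.1311) / 0.0001918 = 3.031 × 10⁸ Pa = 303.1 MPa
  Case 4: sigma = (240300 × 0.1393) / 0.0004727 = 7.081 × 10⁷ Pa = 70.81 MPa
Ordering: 303.1 MPa (case 3) > 90.5 MPa (case 1) > 70.81 MPa (case 4) > 18.69 MPa (case 2)
Final answer: 3, 1, 4, 2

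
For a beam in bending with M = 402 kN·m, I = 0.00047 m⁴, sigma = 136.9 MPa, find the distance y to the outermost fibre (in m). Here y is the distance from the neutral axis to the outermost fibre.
Model: a beam in bending, so sigma = (M·y) / I.
Solve for y: y = (sigma·I) / M.
Convert to SI units:
  M = 402 kN·m = 402000 N·m
  sigma = 136.9 MPa = 1.369 × 10⁸ Pa
Substitute:
  y = ((1.369 × 10⁸) × 0.00047) / 402000
  y = 0.1601 m
Final answer: y = 0.1601 m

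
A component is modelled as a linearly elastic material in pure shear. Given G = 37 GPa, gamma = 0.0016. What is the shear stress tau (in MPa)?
Model: a linearly elastic material in pure shear, so tau = G·gamma.
Convert to SI units:
  G = 37 GPa = 3.7 × 10¹⁰ Pa
Substitute:
  tau = (3.7 × 10¹⁰) × 0.0016
  tau = 5.92 × 10⁷ Pa
Convert: tau = 5.92 × 10⁷ Pa = 59.2 MPa
Final answer: tau = 59.2 MPa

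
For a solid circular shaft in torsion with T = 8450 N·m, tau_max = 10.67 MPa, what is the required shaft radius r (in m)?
Model: a solid circular shaft in torsion, so tau_max = (2·T) / (π·r^3).
Solve for r: r = ((2·T) / (π·tau_max))^(1/3).
Convert to SI units:
  tau_max = 10.67 MPa = 1.067 × 10⁷ Pa
Substitute:
  r = ((2 × 8450) / (π × (1.067 × 10⁷)))^(1/3)
  r = 0.07959 m
Final answer: r = 0.07959 m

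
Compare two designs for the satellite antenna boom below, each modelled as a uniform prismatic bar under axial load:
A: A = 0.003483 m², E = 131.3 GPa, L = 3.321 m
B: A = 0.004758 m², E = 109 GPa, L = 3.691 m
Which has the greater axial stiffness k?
Model: a uniform prismatic bar under axial load, so k = (A·E) / L (SI units).
  A: k = (0.003483 × (1.313 × 10¹¹)) / 3.321 = 1.377 × 10⁸ N/m = 137.7 MN/m
  B: k = (0.004758 × (1.09 × 10¹¹)) / 3.691 = 1.405 × 10⁸ N/m = 140.5 MN/m
140.5 MN/m > 137.7 MN/m, so B is larger.
Final answer: B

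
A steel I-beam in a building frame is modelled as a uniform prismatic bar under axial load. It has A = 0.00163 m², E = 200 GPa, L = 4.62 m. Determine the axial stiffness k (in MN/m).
Model: a uniform prismatic bar under axial load, so k = (A·E) / L.
Convert to SI units:
  E = 200 GPa = 2 × 10¹¹ Pa
Substitute:
  k = (0.00163 × (2 × 10¹¹)) / 4.62
  k = 7.056 × 10⁷ N/m
Convert: k = 7.056 × 10⁷ N/m = 70.56 MN/m
Final answer: k = 70.56 MN/m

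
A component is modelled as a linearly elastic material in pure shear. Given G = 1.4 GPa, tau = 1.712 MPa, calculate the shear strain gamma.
Model: a linearly elastic material in pure shear, so tau = G·gamma.
Solve for gamma: gamma = tau / G.
Convert to SI units:
  G = 1.4 GPa = 1.4 × 10⁹ Pa
  tau = 1.712 MPa = 1.712 × 10⁶ Pa
Substitute:
  gamma = (1.712 × 10⁶) / (1.4 × 10⁹)
  gamma = 0.001223
Final answer: gamma = 0.001223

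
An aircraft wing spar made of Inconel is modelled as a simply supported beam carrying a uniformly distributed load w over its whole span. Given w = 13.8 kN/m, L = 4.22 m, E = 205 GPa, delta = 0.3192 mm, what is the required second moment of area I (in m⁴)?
Model: a simply supported beam carrying a uniformly distributed load w over its whole span, so delta = (5·w·L^4) / (384·E·I).
Solve for I: I = (5·w·L^4) / (384·delta·E).
Convert to SI units:
  w = 13.8 kN/m = 13800 N/m
  E = 205 GPa = 2.05 × 10¹¹ Pa
  delta = 0.3192 mm = 0.0003192 m
Substitute:
  I = (5 × 13800 × 4.22^4) / (384 × 0.0003192 × (2.05 × 10¹¹))
  I = 0.0008709 m⁴
Final answer: I = 0.0008709 m⁴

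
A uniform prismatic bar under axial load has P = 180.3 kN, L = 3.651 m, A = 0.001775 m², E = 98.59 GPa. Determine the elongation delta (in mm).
Model: a uniform prismatic bar under axial load, so delta = (P·L) / (A·E).
Convert to SI units:
  P = 180.3 kN = 180300 N
  E = 98.59 GPa = 9.859 × 10¹⁰ Pa
Substitute:
  delta = (180300 × 3.651) / (0.001775 × (9.859 × 10¹⁰))
  delta = 0.003762 m
Convert: delta = 0.003762 m = 3.762 mm
Final answer: delta = 3.762 mm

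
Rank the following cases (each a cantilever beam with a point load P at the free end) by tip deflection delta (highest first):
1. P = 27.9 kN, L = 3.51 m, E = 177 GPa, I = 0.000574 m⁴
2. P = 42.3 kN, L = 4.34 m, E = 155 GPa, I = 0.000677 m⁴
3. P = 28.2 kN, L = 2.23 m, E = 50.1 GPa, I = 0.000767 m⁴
Model: a cantilever beam with a point load P at the free end, so delta = (P·L^3) / (3·E·I) (SI units).
  Case 1: delta = (27900 × 3.51^3) / (3 × (1.77 × 10¹¹) × 0.000574) = 0.003958 m = 3.958 mm
  Case 2: delta = (42300 × 4.34^3) / (3 × (1.55 × 10¹¹) × 0.000677) = 0.01098 m = 10.98 mm
  Case 3: delta = (28200 × 2.23^3) / (3 × (5.01 × 10¹⁰) × 0.000767) = 0.002713 m = 2.713 mm
Ordering: 10.98 mm (case 2) > 3.958 mm (case 1) > 2.713 mm (case 3)
Final answer: 2, 1, 3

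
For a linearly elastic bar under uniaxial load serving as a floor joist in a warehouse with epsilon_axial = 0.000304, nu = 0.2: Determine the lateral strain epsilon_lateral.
Model: a linearly elastic bar under uniaxial load, so epsilon_lateral = -nu·epsilon_axial.
Substitute:
  epsilon_lateral = -(0.2 × 0.000304)
  epsilon_lateral = -6.08 × 10⁻⁵
Final answer: epsilon_lateral = -6.08 × 10⁻⁵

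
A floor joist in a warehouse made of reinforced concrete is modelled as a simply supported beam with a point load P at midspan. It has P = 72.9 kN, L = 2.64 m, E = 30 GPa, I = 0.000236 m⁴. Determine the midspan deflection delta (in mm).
Model: a simply supported beam with a point load P at midspan, so delta = (P·L^3) / (48·E·I).
Convert to SI units:
  P = 72.9 kN = 72900 N
  E = 30 GPa = 3 × 10¹⁰ Pa
Substitute:
  delta = (72900 × 2.64^3) / (48 × (3 × 10¹⁰) × 0.000236)
  delta = 0.003947 m
Convert: delta = 0.003947 m = 3.947 mm
Final answer: delta = 3.947 mm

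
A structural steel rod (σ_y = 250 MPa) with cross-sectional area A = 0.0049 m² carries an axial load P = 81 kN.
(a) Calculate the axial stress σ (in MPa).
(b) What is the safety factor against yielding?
(a) Axial stress σ = P/A. Convert P = 81 kN = 81000 N.
  σ = 81000 / 0.0049 = 1.653 × 10⁷ Pa = 16.53 MPa
(b) Safety factor SF = σ_y/σ = 250 / 16.53 = 15.12
Final answer: (a) σ = 16.53 MPa, (b) SF = 15.12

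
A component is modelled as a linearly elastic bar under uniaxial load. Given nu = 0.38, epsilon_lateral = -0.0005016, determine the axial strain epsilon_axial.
Model: a linearly elastic bar under uniaxial load, so epsilon_lateral = -nu·epsilon_axial.
Solve for epsilon_axial: epsilon_axial = -epsilon_lateral / nu.
Substitute:
  epsilon_axial = -(-0.0005016) / 0.38
  epsilon_axial = 0.00132
Final answer: epsilon_axial = 0.00132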